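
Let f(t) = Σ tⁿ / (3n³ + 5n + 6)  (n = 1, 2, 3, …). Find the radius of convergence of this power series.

By the ratio test, |a_{n+1}/a_n| = (3n³ + 5n + 6)/(3(n+1)³ + 5(n+1) + 6) → 1.
Hence R = 1.

R = 1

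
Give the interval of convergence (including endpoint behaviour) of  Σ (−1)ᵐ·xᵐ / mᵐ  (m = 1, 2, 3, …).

By the Cauchy root test, |a_m|^(1/m) = 1/m → 0.
Since the m-th root of |a_m| tends to 0, the series converges for all real x; R = ∞.

(−∞, ∞)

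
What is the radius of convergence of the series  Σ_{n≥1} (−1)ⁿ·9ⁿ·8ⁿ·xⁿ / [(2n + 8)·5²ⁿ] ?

R = 25/72

Ratio test: |a_{n+1}/a_n| = [(2n + 8)/(2(n+1) + 8)] · 9·8/25 → 72/25 as n → ∞.
Hence the series converges for |x| < 1/(72/25) = 25/72, so the radius of convergence is 25/72.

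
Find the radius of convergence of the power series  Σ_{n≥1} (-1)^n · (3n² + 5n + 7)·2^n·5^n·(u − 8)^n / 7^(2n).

R = 49/10

Apply the ratio test: |a_{n+1}| / |a_n| = [(3(n+1)² + 5(n+1) + 7)/(3n² + 5n + 7)] · 2·5/49, which tends to 10/49 as n → ∞.
Thus R = 1/(10/49) = 49/10.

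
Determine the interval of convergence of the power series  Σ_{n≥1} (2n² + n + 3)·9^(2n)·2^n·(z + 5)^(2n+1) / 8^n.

(-47/9, -43/9)

By the ratio test, |a_{n+1}/a_n| = [(2(n+1)² + (n+1) + 3)/(2n² + n + 3)] · 81·2/8 → 81/4.
Since the exponent of (z + 5) increases by 2 each term, convergence requires |z + 5|² < 4/81, hence R = 2/9.
At z = -43/9: the terms have absolute value of order n², which does not tend to 0, so the series diverges by the divergence test.
Endpoint z = -47/9: the terms do not tend to 0, so the series diverges.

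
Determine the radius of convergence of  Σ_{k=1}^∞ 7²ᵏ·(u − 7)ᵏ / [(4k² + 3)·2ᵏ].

R = 2/49

Ratio test: |a_{k+1}/a_k| = [(4k² + 3)/(4(k+1)² + 3)] · 49/2 → 49/2 as k → ∞.
Convergence for |u − 7| · 49/2 < 1, i.e. |u − 7| < 2/49. So R = 2/49.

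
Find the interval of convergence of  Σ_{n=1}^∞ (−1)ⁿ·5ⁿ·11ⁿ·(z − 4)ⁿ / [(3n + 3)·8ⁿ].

(212/55, 228/55]

By the ratio test, |a_{n+1}/a_n| = [(3n + 3)/(3(n+1) + 3)] · 5·11/8 → 55/8.
The series converges when 55/8 · |z − 4| < 1, giving R = 8/55.
Check z = 228/55: convergence follows from the alternating series test (terms decrease monotonically to 0).
Check z = 212/55: comparison with the harmonic series Σ 1/n shows the series diverges.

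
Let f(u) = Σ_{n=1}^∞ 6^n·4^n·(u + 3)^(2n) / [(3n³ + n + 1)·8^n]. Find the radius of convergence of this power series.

By the ratio test, |a_{n+1}/a_n| = [(3n³ + n + 1)/(3(n+1)³ + (n+1) + 1)] · 6·4/8 → 3.
Writing y = (u + 3)², the series in y has radius 1/3, so |u + 3| < √(1/3) and R = √3/3.

R = √3/3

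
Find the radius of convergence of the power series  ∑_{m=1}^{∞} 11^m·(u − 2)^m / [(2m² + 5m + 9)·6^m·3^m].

R = 18/11

The ratio of consecutive coefficients is [(2m² + 5m + 9)/(2(m+1)² + 5(m+1) + 9)] · 11/(6·3) → 11/18.
Hence the series converges for |u − 2| < 1/(11/18) = 18/11, so the radius of convergence is 18/11.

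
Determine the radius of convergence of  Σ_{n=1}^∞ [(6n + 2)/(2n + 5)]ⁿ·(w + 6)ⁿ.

R = 1/3

Applying the root test, |a_n|^(1/n) = (6n + 2)/(2n + 5) → 3.
Hence the series converges for |w + 6| < 1/(3) = 1/3, so the radius of convergence is 1/3.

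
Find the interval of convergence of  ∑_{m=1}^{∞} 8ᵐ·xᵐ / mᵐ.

By the Cauchy root test, |a_m|^(1/m) = 8/m → 0.
The limit is 0 for every x, so R = ∞.

(−∞, ∞)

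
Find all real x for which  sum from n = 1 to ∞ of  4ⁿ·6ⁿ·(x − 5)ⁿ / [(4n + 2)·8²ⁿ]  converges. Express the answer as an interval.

[7/3, 23/3)

By the ratio test, |a_{n+1}/a_n| = [(4n + 2)/(4(n+1) + 2)] · 4·6/64 → 3/8.
Hence the series converges for |x − 5| < 1/(3/8) = 8/3, so the radius of convergence is 8/3.
Check x = 23/3: comparison with the harmonic series Σ 1/n shows the series diverges.
At x = 7/3: the terms alternate in sign and decrease monotonically to 0 in absolute value (size ~ c/n), so the alternating series test gives convergence.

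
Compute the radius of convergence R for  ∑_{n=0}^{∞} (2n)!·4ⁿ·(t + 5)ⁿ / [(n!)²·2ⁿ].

R = 1/8

By the ratio test, |a_{n+1}/a_n| = (2n+1)·(2n+2)/(n+1)² · 4/2 → 8.
Hence the series converges for |t + 5| < 1/(8) = 1/8, so the radius of convergence is 1/8.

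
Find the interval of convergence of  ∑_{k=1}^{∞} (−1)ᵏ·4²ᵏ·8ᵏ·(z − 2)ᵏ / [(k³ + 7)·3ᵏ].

Apply the ratio test: |a_{k+1}| / |a_k| = [(k³ + 7)/((k+1)³ + 7)] · 16·8/3, which tends to 128/3 as k → ∞.
Hence the series converges for |z − 2| < 1/(128/3) = 3/128, so the radius of convergence is 3/128.
Check z = 259/128: the series is dominated by a constant times Σ 1/k³, which converges (p = 3 > 1).
At z = 253/128: absolute convergence follows by limit comparison with Σ 1/k³.

[253/128, 259/128]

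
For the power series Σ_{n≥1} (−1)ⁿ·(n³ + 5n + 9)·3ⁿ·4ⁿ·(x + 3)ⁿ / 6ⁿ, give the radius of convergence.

Ratio test: |a_{n+1}/a_n| = [((n+1)³ + 5(n+1) + 9)/(n³ + 5n + 9)] · 3·4/6 → 2 as n → ∞.
Hence the series converges for |x + 3| < 1/(2) = 1/2, so the radius of convergence is 1/2.

R = 1/2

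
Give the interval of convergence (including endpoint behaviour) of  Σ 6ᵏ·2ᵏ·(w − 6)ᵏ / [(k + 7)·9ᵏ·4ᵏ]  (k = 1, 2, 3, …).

[3, 9)

By the ratio test, |a_{k+1}/a_k| = [(k + 7)/((k+1) + 7)] · 6·2/(9·4) → 1/3.
Thus R = 1/(1/3) = 3.
At w = 9: comparison with the harmonic series Σ 1/k shows the series diverges.
Endpoint w = 3: an alternating series whose terms decrease to 0 in absolute value, so it converges by the Leibniz criterion.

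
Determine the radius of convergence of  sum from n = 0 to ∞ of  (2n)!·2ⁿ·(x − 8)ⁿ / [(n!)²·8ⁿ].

R = 1

The ratio of consecutive coefficients is (2n+1)·(2n+2)/(n+1)² · 2/8 → 1.
Convergence for |x − 8| < 1, so R = 1.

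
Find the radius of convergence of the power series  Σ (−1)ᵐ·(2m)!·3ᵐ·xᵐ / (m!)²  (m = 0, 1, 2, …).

R = 1/12

By the ratio test, |a_{m+1}/a_m| = (2m+1)·(2m+2)/(m+1)² · 3 → 12.
Hence the series converges for |x| < 1/(12) = 1/12, so the radius of convergence is 1/12.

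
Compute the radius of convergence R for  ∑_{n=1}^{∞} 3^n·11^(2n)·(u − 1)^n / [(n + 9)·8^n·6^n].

R = 16/121

Apply the ratio test: |a_{n+1}| / |a_n| = [(n + 9)/((n+1) + 9)] · 3·121/(8·6), which tends to 121/16 as n → ∞.
Hence the series converges for |u − 1| < 1/(121/16) = 16/121, so the radius of convergence is 16/121.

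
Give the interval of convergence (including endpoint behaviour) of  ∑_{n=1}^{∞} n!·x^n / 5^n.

{0}

By the ratio test, |a_{n+1}/a_n| = (n+1) · 1/5 → ∞.
The terms grow without bound for any x ≠ 0, so R = 0 (convergence only at x = 0).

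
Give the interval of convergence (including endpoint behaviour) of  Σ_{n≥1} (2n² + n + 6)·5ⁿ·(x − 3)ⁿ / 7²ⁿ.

Apply the ratio test: |a_{n+1}| / |a_n| = [(2(n+1)² + (n+1) + 6)/(2n² + n + 6)] · 5/49, which tends to 5/49 as n → ∞.
The series converges when 5/49 · |x − 3| < 1, giving R = 49/5.
When x = 64/5, the terms do not tend to 0, so the series diverges.
Check x = -34/5: the n-th term does not approach 0; divergence by the term test.

(-34/5, 64/5)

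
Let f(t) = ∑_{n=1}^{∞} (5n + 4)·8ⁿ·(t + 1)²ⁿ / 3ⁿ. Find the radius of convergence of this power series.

By the ratio test, |a_{n+1}/a_n| = [(5(n+1) + 4)/(5n + 4)] · 8/3 → 8/3.
Successive powers of (t + 1) differ by 2, so the series converges when |t + 1|² · 8/3 < 1, i.e. |t + 1| < √(3/8). So R = √6/4.

R = √6/4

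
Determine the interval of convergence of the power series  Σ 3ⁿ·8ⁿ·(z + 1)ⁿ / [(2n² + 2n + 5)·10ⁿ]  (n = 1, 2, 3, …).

[-17/12, -7/12]

Apply the ratio test: |a_{n+1}| / |a_n| = [(2n² + 2n + 5)/(2(n+1)² + 2(n+1) + 5)] · 3·8/10, which tends to 12/5 as n → ∞.
Hence the series converges for |z + 1| < 1/(12/5) = 5/12, so the radius of convergence is 5/12.
Check z = -7/12: the terms are on the order of 1/n², so the series converges absolutely by comparison with the p-series (p = 2 > 1).
At z = -17/12: the series is dominated by a constant times Σ 1/n², which converges (p = 2 > 1).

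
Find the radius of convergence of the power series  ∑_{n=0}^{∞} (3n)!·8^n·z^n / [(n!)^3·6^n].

R = 1/36

By the ratio test, |a_{n+1}/a_n| = (3n+1)·(3n+2)·(3n+3)/(n+1)³ · 8/6 → 36.
Thus R = 1/(36) = 1/36.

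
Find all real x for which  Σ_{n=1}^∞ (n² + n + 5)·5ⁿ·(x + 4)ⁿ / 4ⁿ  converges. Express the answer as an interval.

(-24/5, -16/5)

Apply the ratio test: |a_{n+1}| / |a_n| = [((n+1)² + (n+1) + 5)/(n² + n + 5)] · 5/4, which tends to 5/4 as n → ∞.
Thus R = 1/(5/4) = 4/5.
Endpoint x = -16/5: the terms have absolute value of order n², which does not tend to 0, so the series diverges by the divergence test.
When x = -24/5, the n-th term does not approach 0; divergence by the term test.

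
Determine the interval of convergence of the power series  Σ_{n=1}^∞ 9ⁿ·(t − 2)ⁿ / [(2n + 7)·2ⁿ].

Apply the ratio test: |a_{n+1}| / |a_n| = [(2n + 7)/(2(n+1) + 7)] · 9/2, which tends to 9/2 as n → ∞.
Convergence for |t − 2| · 9/2 < 1, i.e. |t − 2| < 2/9. So R = 2/9.
When t = 20/9, comparison with the harmonic series Σ 1/n shows the series diverges.
At t = 16/9: convergence follows from the alternating series test (terms decrease monotonically to 0).

[16/9, 20/9)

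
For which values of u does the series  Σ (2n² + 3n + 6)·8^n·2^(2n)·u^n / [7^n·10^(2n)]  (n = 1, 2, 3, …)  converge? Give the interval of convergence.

The ratio of consecutive coefficients is [(2(n+1)² + 3(n+1) + 6)/(2n² + 3n + 6)] · 8·4/(7·100) → 8/175.
The series converges when 8/175 · |u| < 1, giving R = 175/8.
When u = 175/8, the n-th term does not approach 0; divergence by the term test.
Check u = -175/8: the terms have absolute value of order n², which does not tend to 0, so the series diverges by the divergence test.

(-175/8, 175/8)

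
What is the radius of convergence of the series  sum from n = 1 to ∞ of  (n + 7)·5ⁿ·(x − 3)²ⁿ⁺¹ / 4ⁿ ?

The ratio of consecutive coefficients is [((n+1) + 7)/(n + 7)] · 5/4 → 5/4.
Writing y = (x − 3)², the series in y has radius 4/5, so |x − 3| < √(4/5) and R = 2√5/5.

R = 2√5/5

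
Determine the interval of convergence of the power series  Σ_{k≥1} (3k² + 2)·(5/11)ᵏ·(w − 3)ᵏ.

(4/5, 26/5)

Apply the ratio test: |a_{k+1}| / |a_k| = [(3(k+1)² + 2)/(3k² + 2)] · 5/11, which tends to 5/11 as k → ∞.
Convergence for |w − 3| · 5/11 < 1, i.e. |w − 3| < 11/5. So R = 11/5.
Endpoint w = 26/5: the terms do not tend to 0, so the series diverges.
At w = 4/5: the k-th term does not approach 0; divergence by the term test.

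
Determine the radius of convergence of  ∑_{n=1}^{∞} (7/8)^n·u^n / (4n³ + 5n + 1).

By the ratio test, |a_{n+1}/a_n| = [(4n³ + 5n + 1)/(4(n+1)³ + 5(n+1) + 1)] · 7/8 → 7/8.
Convergence for |u| · 7/8 < 1, i.e. |u| < 8/7. So R = 8/7.

R = 8/7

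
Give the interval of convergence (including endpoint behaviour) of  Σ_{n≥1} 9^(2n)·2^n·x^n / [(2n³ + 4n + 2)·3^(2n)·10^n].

Ratio test: |a_{n+1}/a_n| = [(2n³ + 4n + 2)/(2(n+1)³ + 4(n+1) + 2)] · 81·2/(9·10) → 9/5 as n → ∞.
Thus R = 1/(9/5) = 5/9.
Endpoint x = 5/9: absolute convergence follows by limit comparison with Σ 1/n³.
At x = -5/9: the terms are on the order of 1/n³, so the series converges absolutely by comparison with the p-series (p = 3 > 1).

[-5/9, 5/9]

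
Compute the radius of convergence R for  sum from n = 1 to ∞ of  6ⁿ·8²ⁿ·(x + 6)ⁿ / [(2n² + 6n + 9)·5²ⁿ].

Apply the ratio test: |a_{n+1}| / |a_n| = [(2n² + 6n + 9)/(2(n+1)² + 6(n+1) + 9)] · 6·64/25, which tends to 384/25 as n → ∞.
Convergence for |x + 6| · 384/25 < 1, i.e. |x + 6| < 25/384. So R = 25/384.

R = 25/384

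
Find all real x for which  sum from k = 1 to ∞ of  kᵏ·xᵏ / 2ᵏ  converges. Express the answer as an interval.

{0}

Applying the root test, |a_k|^(1/k) = k/2 → ∞.
The root grows without bound, so R = 0 (convergence only at x = 0).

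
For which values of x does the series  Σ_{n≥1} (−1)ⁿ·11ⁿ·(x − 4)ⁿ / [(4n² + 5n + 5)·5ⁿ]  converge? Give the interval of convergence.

The ratio of consecutive coefficients is [(4n² + 5n + 5)/(4(n+1)² + 5(n+1) + 5)] · 11/5 → 11/5.
Thus R = 1/(11/5) = 5/11.
At x = 49/11: absolute convergence follows by limit comparison with Σ 1/n².
Check x = 39/11: the series is dominated by a constant times Σ 1/n², which converges (p = 2 > 1).

[39/11, 49/11]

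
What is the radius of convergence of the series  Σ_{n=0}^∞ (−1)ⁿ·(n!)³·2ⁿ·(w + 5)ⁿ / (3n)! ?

R = 27/2

The ratio of consecutive coefficients is (n+1)³/[(3n+1)·(3n+2)·(3n+3)] · 2 → 2/27.
Hence the series converges for |w + 5| < 1/(2/27) = 27/2, so the radius of convergence is 27/2.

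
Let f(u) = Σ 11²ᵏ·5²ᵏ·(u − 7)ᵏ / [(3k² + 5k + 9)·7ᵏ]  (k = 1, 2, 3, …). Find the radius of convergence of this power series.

Ratio test: |a_{k+1}/a_k| = [(3k² + 5k + 9)/(3(k+1)² + 5(k+1) + 9)] · 121·25/7 → 3025/7 as k → ∞.
Hence the series converges for |u − 7| < 1/(3025/7) = 7/3025, so the radius of convergence is 7/3025.

R = 7/3025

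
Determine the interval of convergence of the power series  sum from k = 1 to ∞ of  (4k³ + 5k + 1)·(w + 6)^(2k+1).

By the ratio test, |a_{k+1}/a_k| = (4(k+1)³ + 5(k+1) + 1)/(4k³ + 5k + 1) → 1.
Successive powers of (w + 6) differ by 2, so the series converges when |w + 6|² · 1 < 1, i.e. |w + 6| < √(1) = 1. So R = 1.
Check w = -5: the terms have absolute value of order k³, which does not tend to 0, so the series diverges by the divergence test.
Check w = -7: the terms do not tend to 0, so the series diverges.

(-7, -5)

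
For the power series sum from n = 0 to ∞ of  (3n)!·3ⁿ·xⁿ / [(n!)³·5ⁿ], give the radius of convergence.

R = 5/81

Apply the ratio test: |a_{n+1}| / |a_n| = (3n+1)·(3n+2)·(3n+3)/(n+1)³ · 3/5, which tends to 81/5 as n → ∞.
The series converges when 81/5 · |x| < 1, giving R = 5/81.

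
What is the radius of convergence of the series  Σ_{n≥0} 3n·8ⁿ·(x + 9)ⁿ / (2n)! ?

By the ratio test, |a_{n+1}/a_n| = 3(n+1)/3n · 8 · 1/[(2n+1)·(2n+2)] → 0.
Since the limit is 0 < 1 for every x, the series converges on all of ℝ and R = ∞.

R = ∞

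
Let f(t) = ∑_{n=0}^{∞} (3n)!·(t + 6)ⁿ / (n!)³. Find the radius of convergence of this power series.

Ratio test: |a_{n+1}/a_n| = (3n+1)·(3n+2)·(3n+3)/(n+1)³ → 27 as n → ∞.
Hence the series converges for |t + 6| < 1/(27) = 1/27, so the radius of convergence is 1/27.

R = 1/27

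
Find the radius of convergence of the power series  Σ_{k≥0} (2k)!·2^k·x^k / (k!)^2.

R = 1/8

The ratio of consecutive coefficients is (2k+1)·(2k+2)/(k+1)² · 2 → 8.
The series converges when 8 · |x| < 1, giving R = 1/8.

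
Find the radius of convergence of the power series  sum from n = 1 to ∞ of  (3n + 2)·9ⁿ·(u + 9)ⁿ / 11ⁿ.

Apply the ratio test: |a_{n+1}| / |a_n| = [(3(n+1) + 2)/(3n + 2)] · 9/11, which tends to 9/11 as n → ∞.
Hence the series converges for |u + 9| < 1/(9/11) = 11/9, so the radius of convergence is 11/9.

R = 11/9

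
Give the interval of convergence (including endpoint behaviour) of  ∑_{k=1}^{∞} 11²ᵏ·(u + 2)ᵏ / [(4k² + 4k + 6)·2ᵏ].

[-244/121, -240/121]

The ratio of consecutive coefficients is [(4k² + 4k + 6)/(4(k+1)² + 4(k+1) + 6)] · 121/2 → 121/2.
Hence the series converges for |u + 2| < 1/(121/2) = 2/121, so the radius of convergence is 2/121.
Check u = -240/121: the terms are on the order of 1/k², so the series converges absolutely by comparison with the p-series (p = 2 > 1).
At u = -244/121: the terms are on the order of 1/k², so the series converges absolutely by comparison with the p-series (p = 2 > 1).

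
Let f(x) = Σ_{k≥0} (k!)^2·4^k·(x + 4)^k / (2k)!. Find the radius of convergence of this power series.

R = 1

Ratio test: |a_{k+1}/a_k| = (k+1)²/[(2k+1)·(2k+2)] · 4 → 1 as k → ∞.
Convergence for |x + 4| < 1, so R = 1.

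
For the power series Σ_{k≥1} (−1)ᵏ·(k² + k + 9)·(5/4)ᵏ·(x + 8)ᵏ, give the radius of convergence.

R = 4/5

Ratio test: |a_{k+1}/a_k| = [((k+1)² + (k+1) + 9)/(k² + k + 9)] · 5/4 → 5/4 as k → ∞.
The series converges when 5/4 · |x + 8| < 1, giving R = 4/5.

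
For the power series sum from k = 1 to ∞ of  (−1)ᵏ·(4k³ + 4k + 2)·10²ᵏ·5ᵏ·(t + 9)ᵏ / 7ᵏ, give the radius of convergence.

R = 7/500

The ratio of consecutive coefficients is [(4(k+1)³ + 4(k+1) + 2)/(4k³ + 4k + 2)] · 100·5/7 → 500/7.
Thus R = 1/(500/7) = 7/500.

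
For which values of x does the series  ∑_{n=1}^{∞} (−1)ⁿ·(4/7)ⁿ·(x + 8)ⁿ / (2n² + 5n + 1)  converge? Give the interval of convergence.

The ratio of consecutive coefficients is [(2n² + 5n + 1)/(2(n+1)² + 5(n+1) + 1)] · 4/7 → 4/7.
The series converges when 4/7 · |x + 8| < 1, giving R = 7/4.
Check x = -25/4: absolute convergence follows by limit comparison with Σ 1/n².
Endpoint x = -39/4: absolute convergence follows by limit comparison with Σ 1/n².

[-39/4, -25/4]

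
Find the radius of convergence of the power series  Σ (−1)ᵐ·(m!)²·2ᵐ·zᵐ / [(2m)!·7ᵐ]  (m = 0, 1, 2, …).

R = 14

The ratio of consecutive coefficients is (m+1)²/[(2m+1)·(2m+2)] · 2/7 → 1/14.
The series converges when 1/14 · |z| < 1, giving R = 14.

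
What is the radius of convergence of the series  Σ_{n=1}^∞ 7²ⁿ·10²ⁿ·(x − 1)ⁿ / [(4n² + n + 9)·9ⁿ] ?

R = 9/4900

Apply the ratio test: |a_{n+1}| / |a_n| = [(4n² + n + 9)/(4(n+1)² + (n+1) + 9)] · 49·100/9, which tends to 4900/9 as n → ∞.
Hence the series converges for |x − 1| < 1/(4900/9) = 9/4900, so the radius of convergence is 9/4900.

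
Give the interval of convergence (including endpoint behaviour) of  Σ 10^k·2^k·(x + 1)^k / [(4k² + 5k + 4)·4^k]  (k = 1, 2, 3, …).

[-6/5, -4/5]

Ratio test: |a_{k+1}/a_k| = [(4k² + 5k + 4)/(4(k+1)² + 5(k+1) + 4)] · 10·2/4 → 5 as k → ∞.
The series converges when 5 · |x + 1| < 1, giving R = 1/5.
Endpoint x = -4/5: absolute convergence follows by limit comparison with Σ 1/k².
Endpoint x = -6/5: the terms are on the order of 1/k², so the series converges absolutely by comparison with the p-series (p = 2 > 1).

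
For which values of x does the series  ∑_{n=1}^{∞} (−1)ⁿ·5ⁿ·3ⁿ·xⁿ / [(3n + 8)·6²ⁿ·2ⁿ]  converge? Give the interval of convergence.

The ratio of consecutive coefficients is [(3n + 8)/(3(n+1) + 8)] · 5·3/(36·2) → 5/24.
Thus R = 1/(5/24) = 24/5.
When x = 24/5, an alternating series whose terms decrease to 0 in absolute value, so it converges by the Leibniz criterion.
Endpoint x = -24/5: comparison with the harmonic series Σ 1/n shows the series diverges.

(-24/5, 24/5]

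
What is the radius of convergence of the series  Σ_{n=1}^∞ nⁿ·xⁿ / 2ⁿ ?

Root test: |a_n|^(1/n) = n/2 → ∞.
Since the n-th root of |a_n| is unbounded, the series converges only at x = 0; R = 0.

R = 0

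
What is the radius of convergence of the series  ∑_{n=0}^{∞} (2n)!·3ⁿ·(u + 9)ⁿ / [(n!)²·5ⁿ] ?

By the ratio test, |a_{n+1}/a_n| = (2n+1)·(2n+2)/(n+1)² · 3/5 → 12/5.
The series converges when 12/5 · |u + 9| < 1, giving R = 5/12.

R = 5/12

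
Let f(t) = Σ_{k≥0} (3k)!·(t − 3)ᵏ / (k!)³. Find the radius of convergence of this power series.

R = 1/27

Ratio test: |a_{k+1}/a_k| = (3k+1)·(3k+2)·(3k+3)/(k+1)³ → 27 as k → ∞.
The series converges when 27 · |t − 3| < 1, giving R = 1/27.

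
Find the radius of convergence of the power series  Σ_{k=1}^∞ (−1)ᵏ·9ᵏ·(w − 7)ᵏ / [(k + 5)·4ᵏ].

R = 4/9

The ratio of consecutive coefficients is [(k + 5)/((k+1) + 5)] · 9/4 → 9/4.
The series converges when 9/4 · |w − 7| < 1, giving R = 4/9.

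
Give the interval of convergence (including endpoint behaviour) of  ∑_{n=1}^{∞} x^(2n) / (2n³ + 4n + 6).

The ratio of consecutive coefficients is (2n³ + 4n + 6)/(2(n+1)³ + 4(n+1) + 6) → 1.
Since the exponent of x increases by 2 each term, convergence requires |x|² < 1, hence R = 1.
Check x = 1: the series is dominated by a constant times Σ 1/n³, which converges (p = 3 > 1).
At x = -1: the terms are on the order of 1/n³, so the series converges absolutely by comparison with the p-series (p = 3 > 1).

[-1, 1]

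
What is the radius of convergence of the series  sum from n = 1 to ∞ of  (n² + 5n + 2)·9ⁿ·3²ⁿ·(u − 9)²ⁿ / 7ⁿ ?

R = √7/9

Apply the ratio test: |a_{n+1}| / |a_n| = [((n+1)² + 5(n+1) + 2)/(n² + 5n + 2)] · 9·9/7, which tends to 81/7 as n → ∞.
Since the exponent of (u − 9) increases by 2 each term, convergence requires |u − 9|² < 7/81, hence R = √7/9.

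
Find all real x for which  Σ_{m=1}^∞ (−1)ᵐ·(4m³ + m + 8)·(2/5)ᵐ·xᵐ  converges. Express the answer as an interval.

The ratio of consecutive coefficients is [(4(m+1)³ + (m+1) + 8)/(4m³ + m + 8)] · 2/5 → 2/5.
The series converges when 2/5 · |x| < 1, giving R = 5/2.
When x = 5/2, the terms have absolute value of order m³, which does not tend to 0, so the series diverges by the divergence test.
At x = -5/2: the terms have absolute value of order m³, which does not tend to 0, so the series diverges by the divergence test.

(-5/2, 5/2)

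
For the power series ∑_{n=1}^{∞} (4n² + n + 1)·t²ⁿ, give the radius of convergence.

Ratio test: |a_{n+1}/a_n| = (4(n+1)² + (n+1) + 1)/(4n² + n + 1) → 1 as n → ∞.
Successive powers of t differ by 2, so the series converges when |t|² · 1 < 1, i.e. |t| < √(1) = 1. So R = 1.

R = 1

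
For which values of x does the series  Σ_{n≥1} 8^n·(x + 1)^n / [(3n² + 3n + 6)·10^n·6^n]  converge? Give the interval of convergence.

[-17/2, 13/2]

Apply the ratio test: |a_{n+1}| / |a_n| = [(3n² + 3n + 6)/(3(n+1)² + 3(n+1) + 6)] · 8/(10·6), which tends to 2/15 as n → ∞.
The series converges when 2/15 · |x + 1| < 1, giving R = 15/2.
At x = 13/2: absolute convergence follows by limit comparison with Σ 1/n².
Endpoint x = -17/2: the series is dominated by a constant times Σ 1/n², which converges (p = 2 > 1).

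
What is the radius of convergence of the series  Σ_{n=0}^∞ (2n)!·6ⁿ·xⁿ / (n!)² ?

Ratio test: |a_{n+1}/a_n| = (2n+1)·(2n+2)/(n+1)² · 6 → 24 as n → ∞.
Thus R = 1/(24) = 1/24.

R = 1/24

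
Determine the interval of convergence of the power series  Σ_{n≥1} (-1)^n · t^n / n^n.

Applying the root test, |a_n|^(1/n) = 1/n → 0.
The limit is 0 for every t, so R = ∞.

(−∞, ∞)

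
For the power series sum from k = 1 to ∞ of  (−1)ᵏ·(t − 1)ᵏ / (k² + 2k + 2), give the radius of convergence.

Apply the ratio test: |a_{k+1}| / |a_k| = (k² + 2k + 2)/((k+1)² + 2(k+1) + 2), which tends to 1 as k → ∞.
Convergence for |t − 1| < 1, so R = 1.

R = 1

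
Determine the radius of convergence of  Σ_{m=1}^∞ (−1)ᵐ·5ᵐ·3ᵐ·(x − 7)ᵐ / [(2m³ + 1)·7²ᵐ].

Apply the ratio test: |a_{m+1}| / |a_m| = [(2m³ + 1)/(2(m+1)³ + 1)] · 5·3/49, which tends to 15/49 as m → ∞.
Thus R = 1/(15/49) = 49/15.

R = 49/15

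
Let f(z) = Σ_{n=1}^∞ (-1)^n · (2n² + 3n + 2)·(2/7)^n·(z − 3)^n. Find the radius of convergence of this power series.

Ratio test: |a_{n+1}/a_n| = [(2(n+1)² + 3(n+1) + 2)/(2n² + 3n + 2)] · 2/7 → 2/7 as n → ∞.
Hence the series converges for |z − 3| < 1/(2/7) = 7/2, so the radius of convergence is 7/2.

R = 7/2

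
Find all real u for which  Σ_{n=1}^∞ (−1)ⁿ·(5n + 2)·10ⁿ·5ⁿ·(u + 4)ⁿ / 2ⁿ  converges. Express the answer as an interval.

(-101/25, -99/25)

By the ratio test, |a_{n+1}/a_n| = [(5(n+1) + 2)/(5n + 2)] · 10·5/2 → 25.
The series converges when 25 · |u + 4| < 1, giving R = 1/25.
Check u = -99/25: the terms have absolute value of order n, which does not tend to 0, so the series diverges by the divergence test.
Endpoint u = -101/25: the n-th term does not approach 0; divergence by the term test.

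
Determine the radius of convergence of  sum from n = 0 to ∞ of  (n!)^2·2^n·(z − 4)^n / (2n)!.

R = 2

Ratio test: |a_{n+1}/a_n| = (n+1)²/[(2n+1)·(2n+2)] · 2 → 1/2 as n → ∞.
Thus R = 1/(1/2) = 2.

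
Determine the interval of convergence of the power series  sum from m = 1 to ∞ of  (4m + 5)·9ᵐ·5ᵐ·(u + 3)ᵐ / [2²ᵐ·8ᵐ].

(-167/45, -103/45)

By the ratio test, |a_{m+1}/a_m| = [(4(m+1) + 5)/(4m + 5)] · 9·5/(4·8) → 45/32.
Convergence for |u + 3| · 45/32 < 1, i.e. |u + 3| < 32/45. So R = 32/45.
At u = -103/45: the terms have absolute value of order m, which does not tend to 0, so the series diverges by the divergence test.
When u = -167/45, the terms have absolute value of order m, which does not tend to 0, so the series diverges by the divergence test.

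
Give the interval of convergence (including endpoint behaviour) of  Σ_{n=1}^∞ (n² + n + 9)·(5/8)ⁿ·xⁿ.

(-8/5, 8/5)

By the ratio test, |a_{n+1}/a_n| = [((n+1)² + (n+1) + 9)/(n² + n + 9)] · 5/8 → 5/8.
Convergence for |x| · 5/8 < 1, i.e. |x| < 8/5. So R = 8/5.
At x = 8/5: the terms do not tend to 0, so the series diverges.
When x = -8/5, the terms have absolute value of order n², which does not tend to 0, so the series diverges by the divergence test.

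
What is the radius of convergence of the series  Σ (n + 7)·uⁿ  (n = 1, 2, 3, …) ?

R = 1

By the ratio test, |a_{n+1}/a_n| = ((n+1) + 7)/(n + 7) → 1.
Hence R = 1.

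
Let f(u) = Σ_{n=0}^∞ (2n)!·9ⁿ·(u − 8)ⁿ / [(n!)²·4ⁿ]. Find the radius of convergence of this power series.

R = 1/9

By the ratio test, |a_{n+1}/a_n| = (2n+1)·(2n+2)/(n+1)² · 9/4 → 9.
Convergence for |u − 8| · 9 < 1, i.e. |u − 8| < 1/9. So R = 1/9.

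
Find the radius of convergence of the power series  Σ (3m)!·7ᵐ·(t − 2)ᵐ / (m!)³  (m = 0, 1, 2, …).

The ratio of consecutive coefficients is (3m+1)·(3m+2)·(3m+3)/(m+1)³ · 7 → 189.
Thus R = 1/(189) = 1/189.

R = 1/189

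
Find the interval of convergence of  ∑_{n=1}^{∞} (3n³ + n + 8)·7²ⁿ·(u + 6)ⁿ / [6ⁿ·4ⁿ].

The ratio of consecutive coefficients is [(3(n+1)³ + (n+1) + 8)/(3n³ + n + 8)] · 49/(6·4) → 49/24.
The series converges when 49/24 · |u + 6| < 1, giving R = 24/49.
Endpoint u = -270/49: the terms have absolute value of order n³, which does not tend to 0, so the series diverges by the divergence test.
At u = -318/49: the terms have absolute value of order n³, which does not tend to 0, so the series diverges by the divergence test.

(-318/49, -270/49)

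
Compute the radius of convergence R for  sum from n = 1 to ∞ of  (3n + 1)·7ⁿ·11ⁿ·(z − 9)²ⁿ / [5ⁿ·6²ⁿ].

R = 6√385/77

The ratio of consecutive coefficients is [(3(n+1) + 1)/(3n + 1)] · 7·11/(5·36) → 77/180.
Writing y = (z − 9)², the series in y has radius 180/77, so |z − 9| < √(180/77) and R = 6√385/77.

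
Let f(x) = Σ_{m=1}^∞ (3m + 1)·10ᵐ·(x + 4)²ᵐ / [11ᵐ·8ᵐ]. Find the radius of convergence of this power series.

R = 2√55/5

By the ratio test, |a_{m+1}/a_m| = [(3(m+1) + 1)/(3m + 1)] · 10/(11·8) → 5/44.
Since the exponent of (x + 4) increases by 2 each term, convergence requires |x + 4|² < 44/5, hence R = 2√55/5.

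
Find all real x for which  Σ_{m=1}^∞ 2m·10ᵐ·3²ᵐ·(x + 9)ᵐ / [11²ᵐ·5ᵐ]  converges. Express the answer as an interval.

(-283/18, -41/18)

By the ratio test, |a_{m+1}/a_m| = [2(m+1)/2m] · 10·9/(121·5) → 18/121.
Hence the series converges for |x + 9| < 1/(18/121) = 121/18, so the radius of convergence is 121/18.
When x = -41/18, the terms do not tend to 0, so the series diverges.
Check x = -283/18: the terms do not tend to 0, so the series diverges.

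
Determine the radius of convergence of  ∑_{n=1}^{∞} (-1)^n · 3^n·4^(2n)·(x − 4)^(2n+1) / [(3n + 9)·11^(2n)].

R = 11√3/12

By the ratio test, |a_{n+1}/a_n| = [(3n + 9)/(3(n+1) + 9)] · 3·16/121 → 48/121.
Writing y = (x − 4)², the series in y has radius 121/48, so |x − 4| < √(121/48) and R = 11√3/12.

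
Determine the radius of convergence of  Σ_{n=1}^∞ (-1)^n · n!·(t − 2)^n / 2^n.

Ratio test: |a_{n+1}/a_n| = (n+1) · 1/2 → ∞ as n → ∞.
Since the ratio → ∞, the series diverges for every t ≠ 2, and R = 0.

R = 0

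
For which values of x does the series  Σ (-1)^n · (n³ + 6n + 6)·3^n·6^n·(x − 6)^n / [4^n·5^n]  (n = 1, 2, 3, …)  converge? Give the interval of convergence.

The ratio of consecutive coefficients is [((n+1)³ + 6(n+1) + 6)/(n³ + 6n + 6)] · 3·6/(4·5) → 9/10.
Convergence for |x − 6| · 9/10 < 1, i.e. |x − 6| < 10/9. So R = 10/9.
At x = 64/9: the terms have absolute value of order n³, which does not tend to 0, so the series diverges by the divergence test.
Endpoint x = 44/9: the n-th term does not approach 0; divergence by the term test.

(44/9, 64/9)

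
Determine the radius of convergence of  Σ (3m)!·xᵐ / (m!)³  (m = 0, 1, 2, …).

R = 1/27

By the ratio test, |a_{m+1}/a_m| = (3m+1)·(3m+2)·(3m+3)/(m+1)³ → 27.
Hence the series converges for |x| < 1/(27) = 1/27, so the radius of convergence is 1/27.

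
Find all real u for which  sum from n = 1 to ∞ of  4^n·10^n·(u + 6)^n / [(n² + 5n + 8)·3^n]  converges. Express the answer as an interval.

The ratio of consecutive coefficients is [(n² + 5n + 8)/((n+1)² + 5(n+1) + 8)] · 4·10/3 → 40/3.
Thus R = 1/(40/3) = 3/40.
Check u = -237/40: the series is dominated by a constant times Σ 1/n², which converges (p = 2 > 1).
When u = -243/40, absolute convergence follows by limit comparison with Σ 1/n².

[-243/40, -237/40]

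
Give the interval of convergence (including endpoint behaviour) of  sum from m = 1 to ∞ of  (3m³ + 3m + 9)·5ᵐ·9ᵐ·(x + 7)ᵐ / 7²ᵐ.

(-364/45, -266/45)

By the ratio test, |a_{m+1}/a_m| = [(3(m+1)³ + 3(m+1) + 9)/(3m³ + 3m + 9)] · 5·9/49 → 45/49.
The series converges when 45/49 · |x + 7| < 1, giving R = 49/45.
When x = -266/45, the terms have absolute value of order m³, which does not tend to 0, so the series diverges by the divergence test.
Check x = -364/45: the terms have absolute value of order m³, which does not tend to 0, so the series diverges by the divergence test.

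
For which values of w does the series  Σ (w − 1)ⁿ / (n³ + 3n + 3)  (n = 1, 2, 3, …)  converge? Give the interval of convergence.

The ratio of consecutive coefficients is (n³ + 3n + 3)/((n+1)³ + 3(n+1) + 3) → 1.
Hence R = 1.
At w = 2: the terms are on the order of 1/n³, so the series converges absolutely by comparison with the p-series (p = 3 > 1).
When w = 0, the series is dominated by a constant times Σ 1/n³, which converges (p = 3 > 1).

[0, 2]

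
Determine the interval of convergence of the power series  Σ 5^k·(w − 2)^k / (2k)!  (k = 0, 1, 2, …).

Ratio test: |a_{k+1}/a_k| = 5 · 1/[(2k+1)·(2k+2)] → 0 as k → ∞.
The limit is 0, so the series converges for all w; R = ∞.

(−∞, ∞)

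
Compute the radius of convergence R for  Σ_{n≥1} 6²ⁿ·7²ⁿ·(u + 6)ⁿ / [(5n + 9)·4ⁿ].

R = 1/441

By the ratio test, |a_{n+1}/a_n| = [(5n + 9)/(5(n+1) + 9)] · 36·49/4 → 441.
Thus R = 1/(441) = 1/441.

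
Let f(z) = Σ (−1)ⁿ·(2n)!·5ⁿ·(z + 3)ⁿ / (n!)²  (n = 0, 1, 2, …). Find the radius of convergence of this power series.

R = 1/20

Ratio test: |a_{n+1}/a_n| = (2n+1)·(2n+2)/(n+1)² · 5 → 20 as n → ∞.
The series converges when 20 · |z + 3| < 1, giving R = 1/20.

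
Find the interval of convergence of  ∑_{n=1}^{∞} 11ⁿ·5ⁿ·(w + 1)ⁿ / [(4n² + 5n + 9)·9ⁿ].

[-64/55, -46/55]

The ratio of consecutive coefficients is [(4n² + 5n + 9)/(4(n+1)² + 5(n+1) + 9)] · 11·5/9 → 55/9.
Hence the series converges for |w + 1| < 1/(55/9) = 9/55, so the radius of convergence is 9/55.
At w = -46/55: absolute convergence follows by limit comparison with Σ 1/n².
At w = -64/55: the series is dominated by a constant times Σ 1/n², which converges (p = 2 > 1).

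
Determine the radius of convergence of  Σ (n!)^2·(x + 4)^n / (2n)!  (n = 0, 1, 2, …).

R = 4

Ratio test: |a_{n+1}/a_n| = (n+1)²/[(2n+1)·(2n+2)] → 1/4 as n → ∞.
Hence the series converges for |x + 4| < 1/(1/4) = 4, so the radius of convergence is 4.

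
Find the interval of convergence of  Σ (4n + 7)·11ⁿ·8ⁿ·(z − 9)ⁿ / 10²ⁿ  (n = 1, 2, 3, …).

Apply the ratio test: |a_{n+1}| / |a_n| = [(4(n+1) + 7)/(4n + 7)] · 11·8/100, which tends to 22/25 as n → ∞.
The series converges when 22/25 · |z − 9| < 1, giving R = 25/22.
Endpoint z = 223/22: the terms have absolute value of order n, which does not tend to 0, so the series diverges by the divergence test.
At z = 173/22: the n-th term does not approach 0; divergence by the term test.

(173/22, 223/22)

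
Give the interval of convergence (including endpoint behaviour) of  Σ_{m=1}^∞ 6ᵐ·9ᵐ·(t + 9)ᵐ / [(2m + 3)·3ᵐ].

[-163/18, -161/18)

Apply the ratio test: |a_{m+1}| / |a_m| = [(2m + 3)/(2(m+1) + 3)] · 6·9/3, which tends to 18 as m → ∞.
The series converges when 18 · |t + 9| < 1, giving R = 1/18.
Endpoint t = -161/18: the terms behave like c/m; limit comparison with the harmonic series gives divergence.
Check t = -163/18: an alternating series whose terms decrease to 0 in absolute value, so it converges by the Leibniz criterion.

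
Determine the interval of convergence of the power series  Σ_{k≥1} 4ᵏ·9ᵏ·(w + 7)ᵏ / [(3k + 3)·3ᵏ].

Apply the ratio test: |a_{k+1}| / |a_k| = [(3k + 3)/(3(k+1) + 3)] · 4·9/3, which tends to 12 as k → ∞.
Hence the series converges for |w + 7| < 1/(12) = 1/12, so the radius of convergence is 1/12.
When w = -83/12, comparison with the harmonic series Σ 1/k shows the series diverges.
Check w = -85/12: convergence follows from the alternating series test (terms decrease monotonically to 0).

[-85/12, -83/12)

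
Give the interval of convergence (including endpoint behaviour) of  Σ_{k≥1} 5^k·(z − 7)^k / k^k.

Root test: |a_k|^(1/k) = 5/k → 0.
Since the k-th root of |a_k| tends to 0, the series converges for all real z; R = ∞.

(−∞, ∞)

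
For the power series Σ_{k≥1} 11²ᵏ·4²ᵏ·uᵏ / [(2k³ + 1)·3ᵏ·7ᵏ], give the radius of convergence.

R = 21/1936

Apply the ratio test: |a_{k+1}| / |a_k| = [(2k³ + 1)/(2(k+1)³ + 1)] · 121·16/(3·7), which tends to 1936/21 as k → ∞.
Hence the series converges for |u| < 1/(1936/21) = 21/1936, so the radius of convergence is 21/1936.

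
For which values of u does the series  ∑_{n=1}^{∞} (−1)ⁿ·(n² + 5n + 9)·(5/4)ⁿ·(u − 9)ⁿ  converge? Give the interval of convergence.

The ratio of consecutive coefficients is [((n+1)² + 5(n+1) + 9)/(n² + 5n + 9)] · 5/4 → 5/4.
Hence the series converges for |u − 9| < 1/(5/4) = 4/5, so the radius of convergence is 4/5.
At u = 49/5: the n-th term does not approach 0; divergence by the term test.
Endpoint u = 41/5: the n-th term does not approach 0; divergence by the term test.

(41/5, 49/5)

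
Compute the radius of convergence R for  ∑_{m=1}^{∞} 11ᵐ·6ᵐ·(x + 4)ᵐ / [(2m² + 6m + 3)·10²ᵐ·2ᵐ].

The ratio of consecutive coefficients is [(2m² + 6m + 3)/(2(m+1)² + 6(m+1) + 3)] · 11·6/(100·2) → 33/100.
Convergence for |x + 4| · 33/100 < 1, i.e. |x + 4| < 100/33. So R = 100/33.

R = 100/33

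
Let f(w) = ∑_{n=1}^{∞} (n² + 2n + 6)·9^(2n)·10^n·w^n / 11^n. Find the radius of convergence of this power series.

R = 11/810

Apply the ratio test: |a_{n+1}| / |a_n| = [((n+1)² + 2(n+1) + 6)/(n² + 2n + 6)] · 81·10/11, which tends to 810/11 as n → ∞.
The series converges when 810/11 · |w| < 1, giving R = 11/810.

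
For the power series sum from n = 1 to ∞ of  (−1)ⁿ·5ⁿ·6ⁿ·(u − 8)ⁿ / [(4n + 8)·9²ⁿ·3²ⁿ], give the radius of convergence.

R = 243/10

The ratio of consecutive coefficients is [(4n + 8)/(4(n+1) + 8)] · 5·6/(81·9) → 10/243.
Convergence for |u − 8| · 10/243 < 1, i.e. |u − 8| < 243/10. So R = 243/10.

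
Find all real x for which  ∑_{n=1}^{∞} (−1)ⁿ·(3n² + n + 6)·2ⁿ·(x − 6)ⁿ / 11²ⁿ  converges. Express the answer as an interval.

(-109/2, 133/2)

By the ratio test, |a_{n+1}/a_n| = [(3(n+1)² + (n+1) + 6)/(3n² + n + 6)] · 2/121 → 2/121.
Thus R = 1/(2/121) = 121/2.
Check x = 133/2: the n-th term does not approach 0; divergence by the term test.
Endpoint x = -109/2: the n-th term does not approach 0; divergence by the term test.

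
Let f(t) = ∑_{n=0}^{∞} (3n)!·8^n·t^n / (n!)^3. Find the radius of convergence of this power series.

R = 1/216

By the ratio test, |a_{n+1}/a_n| = (3n+1)·(3n+2)·(3n+3)/(n+1)³ · 8 → 216.
Thus R = 1/(216) = 1/216.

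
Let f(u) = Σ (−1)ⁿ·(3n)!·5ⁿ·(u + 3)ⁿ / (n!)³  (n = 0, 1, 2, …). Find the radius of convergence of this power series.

R = 1/135

Ratio test: |a_{n+1}/a_n| = (3n+1)·(3n+2)·(3n+3)/(n+1)³ · 5 → 135 as n → ∞.
Hence the series converges for |u + 3| < 1/(135) = 1/135, so the radius of convergence is 1/135.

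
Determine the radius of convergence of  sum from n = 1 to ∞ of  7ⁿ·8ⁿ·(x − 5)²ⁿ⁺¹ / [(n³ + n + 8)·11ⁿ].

R = √154/28

Apply the ratio test: |a_{n+1}| / |a_n| = [(n³ + n + 8)/((n+1)³ + (n+1) + 8)] · 7·8/11, which tends to 56/11 as n → ∞.
Writing y = (x − 5)², the series in y has radius 11/56, so |x − 5| < √(11/56) and R = √154/28.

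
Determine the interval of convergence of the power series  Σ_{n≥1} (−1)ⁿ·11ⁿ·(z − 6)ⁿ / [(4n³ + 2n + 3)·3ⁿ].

Apply the ratio test: |a_{n+1}| / |a_n| = [(4n³ + 2n + 3)/(4(n+1)³ + 2(n+1) + 3)] · 11/3, which tends to 11/3 as n → ∞.
Convergence for |z − 6| · 11/3 < 1, i.e. |z − 6| < 3/11. So R = 3/11.
At z = 69/11: absolute convergence follows by limit comparison with Σ 1/n³.
Endpoint z = 63/11: absolute convergence follows by limit comparison with Σ 1/n³.

[63/11, 69/11]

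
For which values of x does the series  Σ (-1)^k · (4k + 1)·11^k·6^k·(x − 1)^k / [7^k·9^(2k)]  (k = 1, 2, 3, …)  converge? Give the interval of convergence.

Apply the ratio test: |a_{k+1}| / |a_k| = [(4(k+1) + 1)/(4k + 1)] · 11·6/(7·81), which tends to 22/189 as k → ∞.
Thus R = 1/(22/189) = 189/22.
Endpoint x = 211/22: the k-th term does not approach 0; divergence by the term test.
At x = -167/22: the terms do not tend to 0, so the series diverges.

(-167/22, 211/22)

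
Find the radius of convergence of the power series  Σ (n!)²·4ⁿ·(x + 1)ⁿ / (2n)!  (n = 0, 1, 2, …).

R = 1

Apply the ratio test: |a_{n+1}| / |a_n| = (n+1)²/[(2n+1)·(2n+2)] · 4, which tends to 1 as n → ∞.
Hence R = 1.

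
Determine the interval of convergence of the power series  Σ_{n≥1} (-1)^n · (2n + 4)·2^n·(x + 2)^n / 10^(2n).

Apply the ratio test: |a_{n+1}| / |a_n| = [(2(n+1) + 4)/(2n + 4)] · 2/100, which tends to 1/50 as n → ∞.
Convergence for |x + 2| · 1/50 < 1, i.e. |x + 2| < 50. So R = 50.
When x = 48, the terms have absolute value of order n, which does not tend to 0, so the series diverges by the divergence test.
At x = -52: the terms have absolute value of order n, which does not tend to 0, so the series diverges by the divergence test.

(-52, 48)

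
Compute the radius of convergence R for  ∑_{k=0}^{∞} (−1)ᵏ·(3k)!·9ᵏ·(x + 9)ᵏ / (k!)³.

By the ratio test, |a_{k+1}/a_k| = (3k+1)·(3k+2)·(3k+3)/(k+1)³ · 9 → 243.
The series converges when 243 · |x + 9| < 1, giving R = 1/243.

R = 1/243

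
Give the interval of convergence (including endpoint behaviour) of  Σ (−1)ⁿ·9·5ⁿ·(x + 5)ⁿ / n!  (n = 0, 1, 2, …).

(−∞, ∞)

Apply the ratio test: |a_{n+1}| / |a_n| = 9/9 · 5 · 1/(n+1), which tends to 0 as n → ∞.
The limit is 0, so the series converges for all x; R = ∞.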